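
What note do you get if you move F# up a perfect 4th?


perfect 4th: 4 letter names, 5 semitones
Letter: F + 3 → B
Pitch: F# + 5 semitones, spelled as a B → B
= B


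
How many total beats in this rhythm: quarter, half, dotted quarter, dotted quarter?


Let's work it out.
Beat values:
  quarter = 1 beat
  half = 2 beats
  dotted quarter = 1.5 beats
  dotted quarter = 1.5 beats
Sum = 1 + 2 + 1.5 + 1.5
= 6 beats


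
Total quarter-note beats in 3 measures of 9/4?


Time signature 9/4: the bottom number 4 means the quarter note gets one count
The top number 9 means 9 quarter-note beats per measure
Total = 9 × 3 measures
= 27 quarter-note beats


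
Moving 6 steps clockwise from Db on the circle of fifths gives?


Working:
Each clockwise step on the circle of fifths moves up a perfect 5th
From Db: Db → Ab → Eb → Bb → F → C → G
= G


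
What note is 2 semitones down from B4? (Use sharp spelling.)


B4: chromatic position 11 in octave 4 → absolute = 4×12 + 11 = 59
Transpose down 2: 59 - 2 = 57
57 = 4×12 + 9 → A in octave 4
Result = A4


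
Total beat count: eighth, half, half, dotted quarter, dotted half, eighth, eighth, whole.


Working:
Beat values:
  eighth = 0.5 beats
  half = 2 beats
  half = 2 beats
  dotted quarter = 1.5 beats
  dotted half = 3 beats
  eighth = 0.5 beats
  eighth = 0.5 beats
  whole = 4 beats
Sum = 0.5 + 2 + 2 + 1.5 + 3 + 0.5 + 0.5 + 4
= 14 beats


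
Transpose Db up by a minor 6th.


Let's work it out.
minor 6th: 6 letter names, 8 semitones
Letter: D + 5 → B
Pitch: Db + 8 semitones, spelled as a B → Bbb
= Bbb


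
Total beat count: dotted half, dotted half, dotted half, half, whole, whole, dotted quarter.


Reasoning:
Beat values:
  dotted half = 3 beats
  dotted half = 3 beats
  dotted half = 3 beats
  half = 2 beats
  whole = 4 beats
  whole = 4 beats
  dotted quarter = 1.5 beats
Sum = 3 + 3 + 3 + 2 + 4 + 4 + 1.5
= 20.5 beats


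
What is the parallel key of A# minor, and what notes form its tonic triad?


Solution.
Parallel keys share the same tonic but differ in mode
A# minor → parallel is A# major
Tonic triad of A# major = A# C## E#
= A# major; triad = A# C## E#


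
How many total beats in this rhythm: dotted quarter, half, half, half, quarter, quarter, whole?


Working:
Beat values:
  dotted quarter = 1.5 beats
  half = 2 beats
  half = 2 beats
  half = 2 beats
  quarter = 1 beat
  quarter = 1 beat
  whole = 4 beats
Sum = 1.5 + 2 + 2 + 2 + 1 + 1 + 4
= 13.5 beats


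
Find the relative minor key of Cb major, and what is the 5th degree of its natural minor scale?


Reasoning:
The relative minor shares the major's key signature and starts on its 6th degree
6th degree = a major 6th above the tonic; a major 6th above Cb is Ab
→ relative minor of Cb major is Ab minor
Ab natural minor scale: Ab Bb Cb Db Eb Fb Gb
= Ab minor; 5th degree = Eb


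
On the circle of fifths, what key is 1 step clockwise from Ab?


Let's work it out.
Each clockwise step on the circle of fifths moves up a perfect 5th
From Ab: Ab → Eb
= Eb


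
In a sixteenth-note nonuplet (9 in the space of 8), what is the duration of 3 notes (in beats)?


Nonuplet: 9 notes occupy the space of 8 sixteenth notes
Space = 8 × 1/4 = 2 beats
Each nonuplet note = 2 / 9 = 2/9 beats
3 notes = 3 × 2/9 = 2/3
= 2/3 beats


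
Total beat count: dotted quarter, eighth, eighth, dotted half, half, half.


Reasoning:
Beat values:
  dotted quarter = 1.5 beats
  eighth = 0.5 beats
  eighth = 0.5 beats
  dotted half = 3 beats
  half = 2 beats
  half = 2 beats
Sum = 1.5 + 0.5 + 0.5 + 3 + 2 + 2
= 9.5 beats


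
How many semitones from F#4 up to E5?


Working:
Absolute semitone position = octave×12 + chromatic position
F#4: 4×12 + 6 = 54
E5: 5×12 + 4 = 64
Difference = 64 - 54 = 10
= 10 semitones


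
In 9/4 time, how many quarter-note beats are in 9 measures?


Working:
Time signature 9/4: the bottom number 4 means the quarter note gets one count
The top number 9 means 9 quarter-note beats per measure
Total = 9 × 9 measures
= 81 quarter-note beats


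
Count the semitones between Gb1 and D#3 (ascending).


Step by step:
Absolute semitone position = octave×12 + chromatic position
Gb1: 1×12 + 6 = 18
D#3: 3×12 + 3 = 39
Difference = 39 - 18 = 21
= 21 semitones


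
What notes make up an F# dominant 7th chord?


Dominant 7th chord = root + major 3rd + perfect 5th + minor 7th
Seventh chords stack in thirds, so the letter names are F-A-C-E
Root: F#
Major 3rd above F#: A#
Perfect 5th above F#: C#
Minor 7th above F#: E
Chord = F# A# C# E


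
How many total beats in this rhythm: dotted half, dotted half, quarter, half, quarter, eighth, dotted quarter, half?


Let's work it out.
Beat values:
  dotted half = 3 beats
  dotted half = 3 beats
  quarter = 1 beat
  half = 2 beats
  quarter = 1 beat
  eighth = 0.5 beats
  dotted quarter = 1.5 beats
  half = 2 beats
Sum = 3 + 3 + 1 + 2 + 1 + 0.5 + 1.5 + 2
= 14 beats


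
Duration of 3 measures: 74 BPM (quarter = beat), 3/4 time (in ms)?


Let's work it out.
Quarter-note beat duration = 60000 / 74 ms
Beats per measure (3/4) = 3
One measure = 3 × 60000 / 74 = 180000 / 74 ms
3 measures = 3 × 180000 / 74 = 540000 / 74
= 7297.3 ms


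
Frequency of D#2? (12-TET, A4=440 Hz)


f = 440 × 2^(n/12) where n = semitones from A4
D#2: -30 semitones from A4
f = 440 × 2^(-30/12)
f = 77.78 Hz


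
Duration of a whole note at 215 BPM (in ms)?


One quarter-note beat = 60000 / BPM = 60000 / 215 ms
Whole note = 4 × quarter note
Duration = 4 × 60000 / 215 = 240000 / 215
= 1116.3 ms


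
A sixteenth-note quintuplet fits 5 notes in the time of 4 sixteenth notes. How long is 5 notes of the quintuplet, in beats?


Step by step:
Quintuplet: 5 notes occupy the space of 4 sixteenth notes
Space = 4 × 1/4 = 1 beat
Each quintuplet note = 1 / 5 = 1/5 beats
5 notes = 5 × 1/5 = 1
= 1 beat


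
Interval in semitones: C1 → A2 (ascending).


Solution.
Absolute semitone position = octave×12 + chromatic position
C1: 1×12 + 0 = 12
A2: 2×12 + 9 = 33
Difference = 33 - 12 = 21
= 21 semitones


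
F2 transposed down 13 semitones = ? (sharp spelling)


Solution.
F2: chromatic position 5 in octave 2 → absolute = 2×12 + 5 = 29
Transpose down 13: 29 - 13 = 16
16 = 1×12 + 4 → E in octave 1
Result = E1


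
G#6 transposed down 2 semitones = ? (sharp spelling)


Reasoning:
G#6: chromatic position 8 in octave 6 → absolute = 6×12 + 8 = 80
Transpose down 2: 80 - 2 = 78
78 = 6×12 + 6 → F# in octave 6
Result = F#6


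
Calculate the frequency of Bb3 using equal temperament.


Let's work it out.
f = 440 × 2^(n/12) where n = semitones from A4
Bb3: -11 semitones from A4
f = 440 × 2^(-11/12)
f = 233.08 Hz


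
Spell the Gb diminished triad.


Let's work it out.
Diminished triad = root + minor 3rd (3 semitones) + diminished 5th (6 semitones)
A triad on Gb stacks thirds, so the chord tones use letter names G-B-D
Root: Gb
Minor 3rd above Gb: Bbb
Diminished 5th above Gb: Dbb
Chord = Gb Bbb Dbb


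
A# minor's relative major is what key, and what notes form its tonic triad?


Reasoning:
The relative major shares the key signature and is a minor 3rd above the minor tonic
A minor 3rd above A# is C#
→ relative major of A# minor is C# major
Tonic triad of C# major = root + major 3rd + perfect 5th = C# E# G#
= C# major; triad = C# E# G#


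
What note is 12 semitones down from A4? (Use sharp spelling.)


Working:
A4: chromatic position 9 in octave 4 → absolute = 4×12 + 9 = 57
Transpose down 12: 57 - 12 = 45
45 = 3×12 + 9 → A in octave 3
Result = A3


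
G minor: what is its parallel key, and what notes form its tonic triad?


Let's work it out.
Parallel keys share the same tonic but differ in mode
G minor → parallel is G major
Tonic triad of G major = G B D
= G major; triad = G B D


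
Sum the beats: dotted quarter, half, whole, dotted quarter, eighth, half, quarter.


Beat values:
  dotted quarter = 1.5 beats
  half = 2 beats
  whole = 4 beats
  dotted quarter = 1.5 beats
  eighth = 0.5 beats
  half = 2 beats
  quarter = 1 beat
Sum = 1.5 + 2 + 4 + 1.5 + 0.5 + 2 + 1
= 12.5 beats


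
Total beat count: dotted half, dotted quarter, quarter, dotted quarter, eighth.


Working:
Beat values:
  dotted half = 3 beats
  dotted quarter = 1.5 beats
  quarter = 1 beat
  dotted quarter = 1.5 beats
  eighth = 0.5 beats
Sum = 3 + 1.5 + 1 + 1.5 + 0.5
= 7.5 beats


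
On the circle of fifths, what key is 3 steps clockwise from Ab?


Working:
Each clockwise step on the circle of fifths moves up a perfect 5th
From Ab: Ab → Eb → Bb → F
= F


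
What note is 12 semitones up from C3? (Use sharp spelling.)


Reasoning:
C3: chromatic position 0 in octave 3 → absolute = 3×12 + 0 = 36
Transpose up 12: 36 + 12 = 48
48 = 4×12 + 0 → C in octave 4
Result = C4


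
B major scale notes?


Step by step:
Major scale pattern: W-W-H-W-W-W-H (2-2-1-2-2-2-1 semitones)
Starting from B:
  B + 2 semitones → C#
  C# + 2 semitones → D#
  D# + 1 semitone → E
  E + 2 semitones → F#
  F# + 2 semitones → G#
  G# + 2 semitones → A#
  A# + 1 semitone → B
Scale = B C# D# E F# G# A#


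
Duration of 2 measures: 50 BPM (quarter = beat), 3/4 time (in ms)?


Step by step:
Quarter-note beat duration = 60000 / 50 ms
Beats per measure (3/4) = 3
One measure = 3 × 60000 / 50 = 180000 / 50 ms
2 measures = 2 × 180000 / 50 = 360000 / 50
= 7200.0 ms


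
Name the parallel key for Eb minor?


Solution.
Parallel keys share the same tonic but differ in mode
Eb minor → parallel is Eb major
= Eb major


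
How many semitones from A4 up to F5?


Let's work it out.
Absolute semitone position = octave×12 + chromatic position
A4: 4×12 + 9 = 57
F5: 5×12 + 5 = 65
Difference = 65 - 57 = 8
= 8 semitones


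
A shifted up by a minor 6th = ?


Reasoning:
minor 6th: 6 letter names, 8 semitones
Letter: A + 5 → F
Pitch: A + 8 semitones, spelled as an F → F
= F


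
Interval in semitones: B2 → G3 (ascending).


Working:
Absolute semitone position = octave×12 + chromatic position
B2: 2×12 + 11 = 35
G3: 3×12 + 7 = 43
Difference = 43 - 35 = 8
= 8 semitones


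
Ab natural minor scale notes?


Solution.
Natural minor scale pattern: W-H-W-W-H-W-W (2-1-2-2-1-2-2 semitones)
Starting from Ab:
  Ab + 2 semitones → Bb
  Bb + 1 semitone → Cb
  Cb + 2 semitones → Db
  Db + 2 semitones → Eb
  Eb + 1 semitone → Fb
  Fb + 2 semitones → Gb
  Gb + 2 semitones → Ab
Scale = Ab Bb Cb Db Eb Fb Gb


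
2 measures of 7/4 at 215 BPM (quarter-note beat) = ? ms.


Let's work it out.
Quarter-note beat duration = 60000 / 215 ms
Beats per measure (7/4) = 7
One measure = 7 × 60000 / 215 = 420000 / 215 ms
2 measures = 2 × 420000 / 215 = 840000 / 215
= 3907.0 ms


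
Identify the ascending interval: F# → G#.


Working:
Letter names: F → G spans 2 letter names → a 2nd
Semitones: F# → G# = 2 half-steps
A 2nd of 2 semitones is a major 2nd
= major 2nd


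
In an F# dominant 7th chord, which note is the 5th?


Step by step:
Dominant 7th chord = root + major 3rd + perfect 5th + minor 7th
Seventh chords stack in thirds, so the letter names are F-A-C-E
Root: F#
Major 3rd above F#: A#
Perfect 5th above F#: C#
Minor 7th above F#: E
The 5th = C#


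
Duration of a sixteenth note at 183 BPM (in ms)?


Working:
One quarter-note beat = 60000 / BPM = 60000 / 183 ms
Sixteenth note = 1/4 × quarter note
Duration = 1/4 × 60000 / 183 = 15000 / 183
= 82.0 ms


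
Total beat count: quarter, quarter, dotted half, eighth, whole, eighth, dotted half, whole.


Beat values:
  quarter = 1 beat
  quarter = 1 beat
  dotted half = 3 beats
  eighth = 0.5 beats
  whole = 4 beats
  eighth = 0.5 beats
  dotted half = 3 beats
  whole = 4 beats
Sum = 1 + 1 + 3 + 0.5 + 4 + 0.5 + 3 + 4
= 17 beats


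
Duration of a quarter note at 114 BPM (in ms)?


Reasoning:
One quarter-note beat = 60000 / BPM = 60000 / 114 ms
Duration = 60000 / 114
= 526.3 ms


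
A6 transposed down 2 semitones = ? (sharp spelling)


A6: chromatic position 9 in octave 6 → absolute = 6×12 + 9 = 81
Transpose down 2: 81 - 2 = 79
79 = 6×12 + 7 → G in octave 6
Result = G6


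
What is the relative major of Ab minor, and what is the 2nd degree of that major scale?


Working:
The relative major shares the key signature and is a minor 3rd above the minor tonic
A minor 3rd above Ab is Cb
→ relative major of Ab minor is Cb major
Cb major scale: Cb Db Eb Fb Gb Ab Bb
= Cb major; 2nd degree = Db


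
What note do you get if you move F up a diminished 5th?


Let's work it out.
diminished 5th: 5 letter names, 6 semitones
Letter: F + 4 → C
Pitch: F + 6 semitones, spelled as a C → Cb
= Cb


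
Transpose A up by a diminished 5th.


diminished 5th: 5 letter names, 6 semitones
Letter: A + 4 → E
Pitch: A + 6 semitones, spelled as an E → Eb
= Eb


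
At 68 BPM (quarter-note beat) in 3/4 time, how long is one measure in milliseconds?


Step by step:
Quarter-note beat duration = 60000 / 68 ms
Beats per measure (3/4) = 3
One measure = 3 × 60000 / 68 = 180000 / 68 ms
= 2647.1 ms


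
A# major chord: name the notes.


Solution.
Major triad = root + major 3rd (4 semitones) + perfect 5th (7 semitones)
A triad on A# stacks thirds, so the chord tones use letter names A-C-E
Root: A#
Major 3rd above A#: C##
Perfect 5th above A#: E#
Chord = A# C## E#


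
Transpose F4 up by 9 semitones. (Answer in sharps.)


Let's work it out.
F4: chromatic position 5 in octave 4 → absolute = 4×12 + 5 = 53
Transpose up 9: 53 + 9 = 62
62 = 5×12 + 2 → D in octave 5
Result = D5


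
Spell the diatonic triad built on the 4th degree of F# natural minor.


Working:
F# natural minor scale: F# G# A B C# D E
Diatonic triad on degree 4 stacks scale notes 4, 6, 1: B D F#
B→D = 3 semitones; B→F# = 7 semitones → minor triad
= B D F# (minor)


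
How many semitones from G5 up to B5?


Let's work it out.
Absolute semitone position = octave×12 + chromatic position
G5: 5×12 + 7 = 67
B5: 5×12 + 11 = 71
Difference = 71 - 67 = 4
= 4 semitones


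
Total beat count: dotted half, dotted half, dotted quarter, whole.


Reasoning:
Beat values:
  dotted half = 3 beats
  dotted half = 3 beats
  dotted quarter = 1.5 beats
  whole = 4 beats
Sum = 3 + 3 + 1.5 + 4
= 11.5 beats


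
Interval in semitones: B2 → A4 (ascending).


Solution.
Absolute semitone position = octave×12 + chromatic position
B2: 2×12 + 11 = 35
A4: 4×12 + 9 = 57
Difference = 57 - 35 = 22
= 22 semitones


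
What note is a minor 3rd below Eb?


Solution.
A 3rd spans 3 letter names, so from E we land on C
A minor 3rd = 3 semitones below Eb
Spell C at that pitch: C
= C


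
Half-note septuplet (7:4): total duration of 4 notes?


Septuplet: 7 notes occupy the space of 4 half notes
Space = 4 × 2 = 8 beats
Each septuplet note = 8 / 7 = 8/7 beats
4 notes = 4 × 8/7 = 32/7
= 32/7 beats


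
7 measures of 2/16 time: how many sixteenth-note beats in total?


Working:
Time signature 2/16: the bottom number 16 means the sixteenth note gets one count
The top number 2 means 2 sixteenth-note beats per measure
Total = 2 × 7 measures
= 14 sixteenth-note beats


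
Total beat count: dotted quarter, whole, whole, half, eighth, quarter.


Step by step:
Beat values:
  dotted quarter = 1.5 beats
  whole = 4 beats
  whole = 4 beats
  half = 2 beats
  eighth = 0.5 beats
  quarter = 1 beat
Sum = 1.5 + 4 + 4 + 2 + 0.5 + 1
= 13 beats


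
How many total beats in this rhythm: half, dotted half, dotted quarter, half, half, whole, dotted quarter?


Working:
Beat values:
  half = 2 beats
  dotted half = 3 beats
  dotted quarter = 1.5 beats
  half = 2 beats
  half = 2 beats
  whole = 4 beats
  dotted quarter = 1.5 beats
Sum = 2 + 3 + 1.5 + 2 + 2 + 4 + 1.5
= 16 beats


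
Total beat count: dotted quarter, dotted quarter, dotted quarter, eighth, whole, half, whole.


Step by step:
Beat values:
  dotted quarter = 1.5 beats
  dotted quarter = 1.5 beats
  dotted quarter = 1.5 beats
  eighth = 0.5 beats
  whole = 4 beats
  half = 2 beats
  whole = 4 beats
Sum = 1.5 + 1.5 + 1.5 + 0.5 + 4 + 2 + 4
= 15 beats


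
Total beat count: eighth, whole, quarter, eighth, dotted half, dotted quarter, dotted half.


Solution.
Beat values:
  eighth = 0.5 beats
  whole = 4 beats
  quarter = 1 beat
  eighth = 0.5 beats
  dotted half = 3 beats
  dotted quarter = 1.5 beats
  dotted half = 3 beats
Sum = 0.5 + 4 + 1 + 0.5 + 3 + 1.5 + 3
= 13.5 beats


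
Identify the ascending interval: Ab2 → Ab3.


Reasoning:
Letter names: A → A spans 8 letter names → an octave
Semitones: Ab2 → Ab3 = 12 half-steps
An octave of 12 semitones is a perfect octave
= perfect octave


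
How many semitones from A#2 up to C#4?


Reasoning:
Absolute semitone position = octave×12 + chromatic position
A#2: 2×12 + 10 = 34
C#4: 4×12 + 1 = 49
Difference = 49 - 34 = 15
= 15 semitones


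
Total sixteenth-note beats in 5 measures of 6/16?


Working:
Time signature 6/16: the bottom number 16 means the sixteenth note gets one count
The top number 6 means 6 sixteenth-note beats per measure
Total = 6 × 5 measures
= 30 sixteenth-note beats


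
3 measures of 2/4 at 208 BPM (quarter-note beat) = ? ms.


Step by step:
Quarter-note beat duration = 60000 / 208 ms
Beats per measure (2/4) = 2
One measure = 2 × 60000 / 208 = 120000 / 208 ms
3 measures = 3 × 120000 / 208 = 360000 / 208
= 1730.8 ms


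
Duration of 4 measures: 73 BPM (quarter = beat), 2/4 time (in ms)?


Let's work it out.
Quarter-note beat duration = 60000 / 73 ms
Beats per measure (2/4) = 2
One measure = 2 × 60000 / 73 = 120000 / 73 ms
4 measures = 4 × 120000 / 73 = 480000 / 73
= 6575.3 ms


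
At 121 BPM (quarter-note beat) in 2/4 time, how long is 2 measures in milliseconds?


Quarter-note beat duration = 60000 / 121 ms
Beats per measure (2/4) = 2
One measure = 2 × 60000 / 121 = 120000 / 121 ms
2 measures = 2 × 120000 / 121 = 240000 / 121
= 1983.5 ms


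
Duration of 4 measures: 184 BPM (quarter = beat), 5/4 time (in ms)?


Step by step:
Quarter-note beat duration = 60000 / 184 ms
Beats per measure (5/4) = 5
One measure = 5 × 60000 / 184 = 300000 / 184 ms
4 measures = 4 × 300000 / 184 = 1200000 / 184
= 6521.7 ms


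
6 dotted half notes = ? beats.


Base half note = 2 beats
Dot 1 adds half the previous value: +1
One dotted half = 2 + 1 = 3
6 of them = 6 × 3 = 18
= 18 beats


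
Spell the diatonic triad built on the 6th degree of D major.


D major scale: D E F# G A B C#
Diatonic triad on degree 6 stacks scale notes 6, 1, 3: B D F#
B→D = 3 semitones; B→F# = 7 semitones → minor triad
= B D F# (minor)


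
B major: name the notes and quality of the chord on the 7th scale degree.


Step by step:
B major scale: B C# D# E F# G# A#
Diatonic triad on degree 7 stacks scale notes 7, 2, 4: A# C# E
A#→C# = 3 semitones; A#→E = 6 semitones → diminished triad
= A# C# E (diminished)


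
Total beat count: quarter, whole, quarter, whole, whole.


Step by step:
Beat values:
  quarter = 1 beat
  whole = 4 beats
  quarter = 1 beat
  whole = 4 beats
  whole = 4 beats
Sum = 1 + 4 + 1 + 4 + 4
= 14 beats


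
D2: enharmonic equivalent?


Let's work it out.
Enharmonic notes sound the same pitch but are spelled with different letter names
D and C## name the same pitch class
= C##2


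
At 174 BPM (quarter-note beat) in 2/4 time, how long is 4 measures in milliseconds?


Solution.
Quarter-note beat duration = 60000 / 174 ms
Beats per measure (2/4) = 2
One measure = 2 × 60000 / 174 = 120000 / 174 ms
4 measures = 4 × 120000 / 174 = 480000 / 174
= 2758.6 ms


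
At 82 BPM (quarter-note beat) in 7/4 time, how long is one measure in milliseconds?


Quarter-note beat duration = 60000 / 82 ms
Beats per measure (7/4) = 7
One measure = 7 × 60000 / 82 = 420000 / 82 ms
= 5122.0 ms


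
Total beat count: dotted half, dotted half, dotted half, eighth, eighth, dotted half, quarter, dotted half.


Let's work it out.
Beat values:
  dotted half = 3 beats
  dotted half = 3 beats
  dotted half = 3 beats
  eighth = 0.5 beats
  eighth = 0.5 beats
  dotted half = 3 beats
  quarter = 1 beat
  dotted half = 3 beats
Sum = 3 + 3 + 3 + 0.5 + 0.5 + 3 + 1 + 3
= 17 beats


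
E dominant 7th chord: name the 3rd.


Working:
Dominant 7th chord = root + major 3rd + perfect 5th + minor 7th
Seventh chords stack in thirds, so the letter names are E-G-B-D
Root: E
Major 3rd above E: G#
Perfect 5th above E: B
Minor 7th above E: D
The 3rd = G#


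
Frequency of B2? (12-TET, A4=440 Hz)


Reasoning:
f = 440 × 2^(n/12) where n = semitones from A4
B2: -22 semitones from A4
f = 440 × 2^(-22/12)
f = 123.47 Hz


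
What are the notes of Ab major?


Let's work it out.
Major scale pattern: W-W-H-W-W-W-H (2-2-1-2-2-2-1 semitones)
Starting from Ab:
  Ab + 2 semitones → Bb
  Bb + 2 semitones → C
  C + 1 semitone → Db
  Db + 2 semitones → Eb
  Eb + 2 semitones → F
  F + 2 semitones → G
  G + 1 semitone → Ab
Scale = Ab Bb C Db Eb F G


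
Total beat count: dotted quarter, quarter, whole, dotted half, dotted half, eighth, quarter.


Let's work it out.
Beat values:
  dotted quarter = 1.5 beats
  quarter = 1 beat
  whole = 4 beats
  dotted half = 3 beats
  dotted half = 3 beats
  eighth = 0.5 beats
  quarter = 1 beat
Sum = 1.5 + 1 + 4 + 3 + 3 + 0.5 + 1
= 14 beats


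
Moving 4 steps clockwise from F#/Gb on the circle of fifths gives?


Each clockwise step on the circle of fifths moves up a perfect 5th
From F#/Gb: F#/Gb → Db → Ab → Eb → Bb
= Bb


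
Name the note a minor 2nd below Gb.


Working:
A 2nd spans 2 letter names, so from G we land on F
A minor 2nd = 1 semitone below Gb
Spell F at that pitch: F
= F


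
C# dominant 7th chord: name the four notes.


Reasoning:
Dominant 7th chord = root + major 3rd + perfect 5th + minor 7th
Seventh chords stack in thirds, so the letter names are C-E-G-B
Root: C#
Major 3rd above C#: E#
Perfect 5th above C#: G#
Minor 7th above C#: B
Chord = C# E# G# B


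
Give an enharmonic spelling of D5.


Enharmonic notes sound the same pitch but are spelled with different letter names
D and C## name the same pitch class
= C##5


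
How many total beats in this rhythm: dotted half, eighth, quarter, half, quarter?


Working:
Beat values:
  dotted half = 3 beats
  eighth = 0.5 beats
  quarter = 1 beat
  half = 2 beats
  quarter = 1 beat
Sum = 3 + 0.5 + 1 + 2 + 1
= 7.5 beats


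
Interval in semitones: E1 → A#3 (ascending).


Absolute semitone position = octave×12 + chromatic position
E1: 1×12 + 4 = 16
A#3: 3×12 + 10 = 46
Difference = 46 - 16 = 30
= 30 semitones


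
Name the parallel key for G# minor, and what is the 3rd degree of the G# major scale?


Solution.
Parallel keys share the same tonic but differ in mode
G# minor → parallel is G# major
G# major scale: G# A# B# C# D# E# F##
= G# major; 3rd degree = B#


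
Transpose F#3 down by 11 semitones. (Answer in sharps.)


Reasoning:
F#3: chromatic position 6 in octave 3 → absolute = 3×12 + 6 = 42
Transpose down 11: 42 - 11 = 31
31 = 2×12 + 7 → G in octave 2
Result = G2


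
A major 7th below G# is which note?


A 7th spans 7 letter names, so from G we land on A
A major 7th = 11 semitones below G#
Spell A at that pitch: A
= A


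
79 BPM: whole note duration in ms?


Working:
One quarter-note beat = 60000 / BPM = 60000 / 79 ms
Whole note = 4 × quarter note
Duration = 4 × 60000 / 79 = 240000 / 79
= 3038.0 ms


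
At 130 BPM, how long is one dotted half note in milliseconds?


Step by step:
One quarter-note beat = 60000 / BPM = 60000 / 130 ms
Dotted half note = 3 × quarter note
Duration = 3 × 60000 / 130 = 180000 / 130
= 1384.6 ms


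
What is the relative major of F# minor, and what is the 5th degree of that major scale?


Step by step:
The relative major shares the key signature and is a minor 3rd above the minor tonic
A minor 3rd above F# is A
→ relative major of F# minor is A major
A major scale: A B C# D E F# G#
= A major; 5th degree = E


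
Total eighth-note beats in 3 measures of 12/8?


Solution.
Time signature 12/8: the bottom number 8 means the eighth note gets one count
The top number 12 means 12 eighth-note beats per measure
Total = 12 × 3 measures
= 36 eighth-note beats


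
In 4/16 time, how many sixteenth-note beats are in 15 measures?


Step by step:
Time signature 4/16: the bottom number 16 means the sixteenth note gets one count
The top number 4 means 4 sixteenth-note beats per measure
Total = 4 × 15 measures
= 60 sixteenth-note beats


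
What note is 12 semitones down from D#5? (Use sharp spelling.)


D#5: chromatic position 3 in octave 5 → absolute = 5×12 + 3 = 63
Transpose down 12: 63 - 12 = 51
51 = 4×12 + 3 → D# in octave 4
Result = D#4


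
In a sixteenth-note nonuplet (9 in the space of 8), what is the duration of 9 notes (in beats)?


Reasoning:
Nonuplet: 9 notes occupy the space of 8 sixteenth notes
Space = 8 × 1/4 = 2 beats
Each nonuplet note = 2 / 9 = 2/9 beats
9 notes = 9 × 2/9 = 2
= 2 beats


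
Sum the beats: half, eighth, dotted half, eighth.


Working:
Beat values:
  half = 2 beats
  eighth = 0.5 beats
  dotted half = 3 beats
  eighth = 0.5 beats
Sum = 2 + 0.5 + 3 + 0.5
= 6 beats


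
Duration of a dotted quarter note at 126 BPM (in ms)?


One quarter-note beat = 60000 / BPM = 60000 / 126 ms
Dotted quarter note = 3/2 × quarter note
Duration = 3/2 × 60000 / 126 = 90000 / 126
= 714.3 ms


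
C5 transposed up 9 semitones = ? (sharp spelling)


Solution.
C5: chromatic position 0 in octave 5 → absolute = 5×12 + 0 = 60
Transpose up 9: 60 + 9 = 69
69 = 5×12 + 9 → A in octave 5
Result = A5


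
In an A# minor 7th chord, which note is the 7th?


Step by step:
Minor 7th chord = root + minor 3rd + perfect 5th + minor 7th
Seventh chords stack in thirds, so the letter names are A-C-E-G
Root: A#
Minor 3rd above A#: C#
Perfect 5th above A#: E#
Minor 7th above A#: G#
The 7th = G#


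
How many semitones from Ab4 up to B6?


Working:
Absolute semitone position = octave×12 + chromatic position
Ab4: 4×12 + 8 = 56
B6: 6×12 + 11 = 83
Difference = 83 - 56 = 27
= 27 semitones


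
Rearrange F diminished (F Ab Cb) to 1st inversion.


Working:
Root position: F Ab Cb
1st inversion: move root up an octave
Bass note: Ab
Notes (bottom to top) = Ab Cb F


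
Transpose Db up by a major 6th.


Step by step:
major 6th: 6 letter names, 9 semitones
Letter: D + 5 → B
Pitch: Db + 9 semitones, spelled as a B → Bb
= Bb


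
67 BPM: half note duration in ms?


Working:
One quarter-note beat = 60000 / BPM = 60000 / 67 ms
Half note = 2 × quarter note
Duration = 2 × 60000 / 67 = 120000 / 67
= 1791.0 ms


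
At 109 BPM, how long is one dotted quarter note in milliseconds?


Step by step:
One quarter-note beat = 60000 / BPM = 60000 / 109 ms
Dotted quarter note = 3/2 × quarter note
Duration = 3/2 × 60000 / 109 = 90000 / 109
= 825.7 ms


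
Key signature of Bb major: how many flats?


Working:
Flat major keys: C(0), F(1), Bb(2), Eb(3), Ab(4), Db(5), Gb(6), Cb(7)
Bb major has 2 flats
Order of flats: Bb Eb Ab Db Gb Cb Fb → first 2: Bb, Eb
= 2 flats


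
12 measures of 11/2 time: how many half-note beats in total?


Working:
Time signature 11/2: the bottom number 2 means the half note gets one count
The top number 11 means 11 half-note beats per measure
Total = 11 × 12 measures
= 132 half-note beats


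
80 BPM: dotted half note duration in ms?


Step by step:
One quarter-note beat = 60000 / BPM = 60000 / 80 ms
Dotted half note = 3 × quarter note
Duration = 3 × 60000 / 80 = 180000 / 80
= 2250.0 ms


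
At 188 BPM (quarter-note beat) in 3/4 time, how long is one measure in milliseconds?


Solution.
Quarter-note beat duration = 60000 / 188 ms
Beats per measure (3/4) = 3
One measure = 3 × 60000 / 188 = 180000 / 188 ms
= 957.4 ms


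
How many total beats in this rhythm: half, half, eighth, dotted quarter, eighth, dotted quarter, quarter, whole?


Working:
Beat values:
  half = 2 beats
  half = 2 beats
  eighth = 0.5 beats
  dotted quarter = 1.5 beats
  eighth = 0.5 beats
  dotted quarter = 1.5 beats
  quarter = 1 beat
  whole = 4 beats
Sum = 2 + 2 + 0.5 + 1.5 + 0.5 + 1.5 + 1 + 4
= 13 beats


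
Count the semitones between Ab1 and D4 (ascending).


Absolute semitone position = octave×12 + chromatic position
Ab1: 1×12 + 8 = 20
D4: 4×12 + 2 = 50
Difference = 50 - 20 = 30
= 30 semitones


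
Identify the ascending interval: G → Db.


Letter names: G → D spans 5 letter names → a 5th
Semitones: G → Db = 6 half-steps
A 5th of 6 semitones is a diminished 5th
= diminished 5th


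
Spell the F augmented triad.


Solution.
Augmented triad = root + major 3rd (4 semitones) + augmented 5th (8 semitones)
A triad on F stacks thirds, so the chord tones use letter names F-A-C
Root: F
Major 3rd above F: A
Augmented 5th above F: C#
Chord = F A C#


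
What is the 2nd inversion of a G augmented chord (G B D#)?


Working:
Root position: G B D#
2nd inversion: move root and 3rd up an octave
Bass note: D#
Notes (bottom to top) = D# G B


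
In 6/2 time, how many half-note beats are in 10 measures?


Step by step:
Time signature 6/2: the bottom number 2 means the half note gets one count
The top number 6 means 6 half-note beats per measure
Total = 6 × 10 measures
= 60 half-note beats


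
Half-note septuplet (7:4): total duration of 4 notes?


Step by step:
Septuplet: 7 notes occupy the space of 4 half notes
Space = 4 × 2 = 8 beats
Each septuplet note = 8 / 7 = 8/7 beats
4 notes = 4 × 8/7 = 32/7
= 32/7 beats


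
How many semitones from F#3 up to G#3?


Reasoning:
Absolute semitone position = octave×12 + chromatic position
F#3: 3×12 + 6 = 42
G#3: 3×12 + 8 = 44
Difference = 44 - 42 = 2
= 2 semitones


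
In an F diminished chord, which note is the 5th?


Diminished triad = root + minor 3rd (3 semitones) + diminished 5th (6 semitones)
A triad on F stacks thirds, so the chord tones use letter names F-A-C
Root: F
Minor 3rd above F: Ab
Diminished 5th above F: Cb
The 5th = Cb


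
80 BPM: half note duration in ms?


Solution.
One quarter-note beat = 60000 / BPM = 60000 / 80 ms
Half note = 2 × quarter note
Duration = 2 × 60000 / 80 = 120000 / 80
= 1500.0 ms


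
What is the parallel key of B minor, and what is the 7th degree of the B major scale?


Reasoning:
Parallel keys share the same tonic but differ in mode
B minor → parallel is B major
B major scale: B C# D# E F# G# A#
= B major; 7th degree = A#


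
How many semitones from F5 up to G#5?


Solution.
Absolute semitone position = octave×12 + chromatic position
F5: 5×12 + 5 = 65
G#5: 5×12 + 8 = 68
Difference = 68 - 65 = 3
= 3 semitones


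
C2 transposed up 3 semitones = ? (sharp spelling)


Reasoning:
C2: chromatic position 0 in octave 2 → absolute = 2×12 + 0 = 24
Transpose up 3: 24 + 3 = 27
27 = 2×12 + 3 → D# in octave 2
Result = D#2


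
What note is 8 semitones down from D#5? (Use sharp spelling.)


D#5: chromatic position 3 in octave 5 → absolute = 5×12 + 3 = 63
Transpose down 8: 63 - 8 = 55
55 = 4×12 + 7 → G in octave 4
Result = G4


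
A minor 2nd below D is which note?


A 2nd spans 2 letter names, so from D we land on C
A minor 2nd = 1 semitone below D
Spell C at that pitch: C#
= C#


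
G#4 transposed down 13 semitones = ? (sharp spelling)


G#4: chromatic position 8 in octave 4 → absolute = 4×12 + 8 = 56
Transpose down 13: 56 - 13 = 43
43 = 3×12 + 7 → G in octave 3
Result = G3


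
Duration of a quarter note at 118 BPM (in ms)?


Reasoning:
One quarter-note beat = 60000 / BPM = 60000 / 118 ms
Duration = 60000 / 118
= 508.5 ms


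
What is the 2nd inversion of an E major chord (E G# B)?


Reasoning:
Root position: E G# B
2nd inversion: move root and 3rd up an octave
Bass note: B
Notes (bottom to top) = B E G#


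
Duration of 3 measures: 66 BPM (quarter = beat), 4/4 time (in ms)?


Let's work it out.
Quarter-note beat duration = 60000 / 66 ms
Beats per measure (4/4) = 4
One measure = 4 × 60000 / 66 = 240000 / 66 ms
3 measures = 3 × 240000 / 66 = 720000 / 66
= 10909.1 ms


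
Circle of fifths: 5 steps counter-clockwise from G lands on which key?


Let's work it out.
Each counter-clockwise step moves down a perfect 5th (= up a perfect 4th)
From G: G → C → F → Bb → Eb → Ab
= Ab


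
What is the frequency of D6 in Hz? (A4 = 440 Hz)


Reasoning:
f = 440 × 2^(n/12) where n = semitones from A4
D6: 17 semitones from A4
f = 440 × 2^(17/12)
f = 1174.66 Hz


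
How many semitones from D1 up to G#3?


Absolute semitone position = octave×12 + chromatic position
D1: 1×12 + 2 = 14
G#3: 3×12 + 8 = 44
Difference = 44 - 14 = 30
= 30 semitones


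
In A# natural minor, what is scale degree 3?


Natural minor scale pattern: W-H-W-W-H-W-W (2-1-2-2-1-2-2 semitones)
Starting from A#:
  A# + 2 semitones → B#
  B# + 1 semitone → C#
  C# + 2 semitones → D#
  D# + 2 semitones → E#
  E# + 1 semitone → F#
  F# + 2 semitones → G#
  G# + 2 semitones → A#
Scale: A# B# C# D# E# F# G#
Degree 3 = C#


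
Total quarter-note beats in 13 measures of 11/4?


Time signature 11/4: the bottom number 4 means the quarter note gets one count
The top number 11 means 11 quarter-note beats per measure
Total = 11 × 13 measures
= 143 quarter-note beats


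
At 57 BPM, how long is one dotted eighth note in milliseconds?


One quarter-note beat = 60000 / BPM = 60000 / 57 ms
Dotted eighth note = 3/4 × quarter note
Duration = 3/4 × 60000 / 57 = 45000 / 57
= 789.5 ms


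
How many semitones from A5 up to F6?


Working:
Absolute semitone position = octave×12 + chromatic position
A5: 5×12 + 9 = 69
F6: 6×12 + 5 = 77
Difference = 77 - 69 = 8
= 8 semitones


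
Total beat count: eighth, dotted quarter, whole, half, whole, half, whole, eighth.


Beat values:
  eighth = 0.5 beats
  dotted quarter = 1.5 beats
  whole = 4 beats
  half = 2 beats
  whole = 4 beats
  half = 2 beats
  whole = 4 beats
  eighth = 0.5 beats
Sum = 0.5 + 1.5 + 4 + 2 + 4 + 2 + 4 + 0.5
= 18.5 beats


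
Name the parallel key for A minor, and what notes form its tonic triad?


Reasoning:
Parallel keys share the same tonic but differ in mode
A minor → parallel is A major
Tonic triad of A major = A C# E
= A major; triad = A C# E


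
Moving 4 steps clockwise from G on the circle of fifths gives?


Solution.
Each clockwise step on the circle of fifths moves up a perfect 5th
From G: G → D → A → E → B
= B


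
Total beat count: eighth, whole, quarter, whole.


Step by step:
Beat values:
  eighth = 0.5 beats
  whole = 4 beats
  quarter = 1 beat
  whole = 4 beats
Sum = 0.5 + 4 + 1 + 4
= 9.5 beats


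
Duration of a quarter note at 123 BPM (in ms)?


One quarter-note beat = 60000 / BPM = 60000 / 123 ms
Duration = 60000 / 123
= 487.8 ms


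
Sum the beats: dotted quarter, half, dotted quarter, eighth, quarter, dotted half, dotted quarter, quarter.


Solution.
Beat values:
  dotted quarter = 1.5 beats
  half = 2 beats
  dotted quarter = 1.5 beats
  eighth = 0.5 beats
  quarter = 1 beat
  dotted half = 3 beats
  dotted quarter = 1.5 beats
  quarter = 1 beat
Sum = 1.5 + 2 + 1.5 + 0.5 + 1 + 3 + 1.5 + 1
= 12 beats


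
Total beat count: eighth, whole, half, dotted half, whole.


Reasoning:
Beat values:
  eighth = 0.5 beats
  whole = 4 beats
  half = 2 beats
  dotted half = 3 beats
  whole = 4 beats
Sum = 0.5 + 4 + 2 + 3 + 4
= 13.5 beats


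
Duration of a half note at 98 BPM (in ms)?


One quarter-note beat = 60000 / BPM = 60000 / 98 ms
Half note = 2 × quarter note
Duration = 2 × 60000 / 98 = 120000 / 98
= 1224.5 ms


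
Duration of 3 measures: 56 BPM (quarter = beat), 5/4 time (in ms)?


Reasoning:
Quarter-note beat duration = 60000 / 56 ms
Beats per measure (5/4) = 5
One measure = 5 × 60000 / 56 = 300000 / 56 ms
3 measures = 3 × 300000 / 56 = 900000 / 56
= 16071.4 ms


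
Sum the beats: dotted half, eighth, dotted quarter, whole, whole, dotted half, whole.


Working:
Beat values:
  dotted half = 3 beats
  eighth = 0.5 beats
  dotted quarter = 1.5 beats
  whole = 4 beats
  whole = 4 beats
  dotted half = 3 beats
  whole = 4 beats
Sum = 3 + 0.5 + 1.5 + 4 + 4 + 3 + 4
= 20 beats


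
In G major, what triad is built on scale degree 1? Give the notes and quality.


Working:
G major scale: G A B C D E F#
Diatonic triad on degree 1 stacks scale notes 1, 3, 5: G B D
G→B = 4 semitones; G→D = 7 semitones → major triad
= G B D (major)


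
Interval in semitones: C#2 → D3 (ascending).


Let's work it out.
Absolute semitone position = octave×12 + chromatic position
C#2: 2×12 + 1 = 25
D3: 3×12 + 2 = 38
Difference = 38 - 25 = 13
= 13 semitones


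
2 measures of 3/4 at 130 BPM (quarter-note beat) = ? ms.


Quarter-note beat duration = 60000 / 130 ms
Beats per measure (3/4) = 3
One measure = 3 × 60000 / 130 = 180000 / 130 ms
2 measures = 2 × 180000 / 130 = 360000 / 130
= 2769.2 ms


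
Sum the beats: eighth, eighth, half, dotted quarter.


Beat values:
  eighth = 0.5 beats
  eighth = 0.5 beats
  half = 2 beats
  dotted quarter = 1.5 beats
Sum = 0.5 + 0.5 + 2 + 1.5
= 4.5 beats


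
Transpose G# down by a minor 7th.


Step by step:
minor 7th: 7 letter names, 10 semitones
Letter: G - 6 → A
Pitch: G# - 10 semitones, spelled as an A → A#
= A#


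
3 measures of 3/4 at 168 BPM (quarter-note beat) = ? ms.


Solution.
Quarter-note beat duration = 60000 / 168 ms
Beats per measure (3/4) = 3
One measure = 3 × 60000 / 168 = 180000 / 168 ms
3 measures = 3 × 180000 / 168 = 540000 / 168
= 3214.3 ms


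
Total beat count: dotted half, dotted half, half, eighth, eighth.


Step by step:
Beat values:
  dotted half = 3 beats
  dotted half = 3 beats
  half = 2 beats
  eighth = 0.5 beats
  eighth = 0.5 beats
Sum = 3 + 3 + 2 + 0.5 + 0.5
= 9 beats


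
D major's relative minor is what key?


Step by step:
The relative minor shares the major's key signature and starts on its 6th degree
6th degree = a major 6th above the tonic; a major 6th above D is B
→ relative minor of D major is B minor
= B minor


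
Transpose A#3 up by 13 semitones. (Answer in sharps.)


A#3: chromatic position 10 in octave 3 → absolute = 3×12 + 10 = 46
Transpose up 13: 46 + 13 = 59
59 = 4×12 + 11 → B in octave 4
Result = B4


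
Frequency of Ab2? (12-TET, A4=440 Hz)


Solution.
f = 440 × 2^(n/12) where n = semitones from A4
Ab2: -25 semitones from A4
f = 440 × 2^(-25/12)
f = 103.83 Hz


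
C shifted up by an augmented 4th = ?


Working:
augmented 4th: 4 letter names, 6 semitones
Letter: C + 3 → F
Pitch: C + 6 semitones, spelled as an F → F#
= F#


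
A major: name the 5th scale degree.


Step by step:
Major scale pattern: W-W-H-W-W-W-H (2-2-1-2-2-2-1 semitones)
Starting from A:
  A + 2 semitones → B
  B + 2 semitones → C#
  C# + 1 semitone → D
  D + 2 semitones → E
  E + 2 semitones → F#
  F# + 2 semitones → G#
  G# + 1 semitone → A
Scale: A B C# D E F# G#
Degree 5 = E


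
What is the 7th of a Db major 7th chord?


Major 7th chord = root + major 3rd + perfect 5th + major 7th
Seventh chords stack in thirds, so the letter names are D-F-A-C
Root: Db
Major 3rd above Db: F
Perfect 5th above Db: Ab
Major 7th above Db: C
The 7th = C


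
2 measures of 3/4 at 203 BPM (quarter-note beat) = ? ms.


Quarter-note beat duration = 60000 / 203 ms
Beats per measure (3/4) = 3
One measure = 3 × 60000 / 203 = 180000 / 203 ms
2 measures = 2 × 180000 / 203 = 360000 / 203
= 1773.4 ms
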